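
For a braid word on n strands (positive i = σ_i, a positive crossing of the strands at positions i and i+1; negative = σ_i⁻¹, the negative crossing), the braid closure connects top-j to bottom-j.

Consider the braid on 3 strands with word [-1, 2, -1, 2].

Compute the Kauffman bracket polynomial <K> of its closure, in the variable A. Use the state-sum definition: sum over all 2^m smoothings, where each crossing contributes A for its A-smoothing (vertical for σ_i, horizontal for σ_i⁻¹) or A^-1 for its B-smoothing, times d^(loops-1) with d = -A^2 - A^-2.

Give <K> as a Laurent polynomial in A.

Braid: s1^-1 s2 s1^-1 s2 on 3 strands, 4 crossings.
Writhe w = (#positive) - (#negative) = 2 - 2 = 0.
State-sum expansion of <K>. There are 2^4 = 16 states.
Each crossing splits two ways (0=vertical, 1=horizontal). The state's weight is A^(#A-smoothings - #B-smoothings) * d^(loops - 1).
  state 0000: A-exp=+0, loops=3, term = A^0 * d^2
  state 0001: A-exp=-2, loops=2, term = A^-2 * d^1
  state 0010: A-exp=+2, loops=2, term = A^2 * d^1
  state 0011: A-exp=+0, loops=1, term = A^0 * d^0
  state 0100: A-exp=-2, loops=2, term = A^-2 * d^1
  state 0101: A-exp=-4, loops=3, term = A^-4 * d^2
  state 0110: A-exp=+0, loops=1, term = A^0 * d^0
  state 0111: A-exp=-2, loops=2, term = A^-2 * d^1
  state 1000: A-exp=+2, loops=2, term = A^2 * d^1
  state 1001: A-exp=+0, loops=1, term = A^0 * d^0
  state 1010: A-exp=+4, loops=3, term = A^4 * d^2
  state 1011: A-exp=+2, loops=2, term = A^2 * d^1
  state 1100: A-exp=+0, loops=1, term = A^0 * d^0
  state 1101: A-exp=-2, loops=2, term = A^-2 * d^1
  state 1110: A-exp=+2, loops=2, term = A^2 * d^1
  state 1111: A-exp=+0, loops=1, term = A^0 * d^0
Collect the terms by A-exponent (count of states per loop number):
Powers of d = -A^2 - A^-2: d^2 = A^4 + 2 + A^-4.
  A^4 * (d^2) = A^8 + 2*A^4 + 1
  A^2 * (4*d) = -4*A^4 - 4
  A^0 * (5 + d^2) = A^4 + 7 + A^-4
  A^-2 * (4*d) = -4 - 4*A^-4
  A^-4 * (d^2) = 1 + 2*A^-4 + A^-8
Summing the groups: <K> = A^8 - A^4 + 1 - A^-4 + A^-8

Answer: A^8 - A^4 + 1 - A^-4 + A^-8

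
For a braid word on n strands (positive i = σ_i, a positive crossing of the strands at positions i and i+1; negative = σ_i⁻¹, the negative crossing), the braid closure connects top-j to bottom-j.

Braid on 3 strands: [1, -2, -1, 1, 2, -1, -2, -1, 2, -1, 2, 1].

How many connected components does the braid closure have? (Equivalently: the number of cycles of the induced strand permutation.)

Track the strand permutation on 3 strands, starting from identity.
  step 1: s1 swaps positions 1,2 -> [2 1 3]
  step 2: s2^-1 swaps positions 2,3 -> [2 3 1]
  step 3: s1^-1 swaps positions 1,2 -> [3 2 1]
  step 4: s1 swaps positions 1,2 -> [2 3 1]
  step 5: s2 swaps positions 2,3 -> [2 1 3]
  step 6: s1^-1 swaps positions 1,2 -> [1 2 3]
  step 7: s2^-1 swaps positions 2,3 -> [1 3 2]
  step 8: s1^-1 swaps positions 1,2 -> [3 1 2]
  step 9: s2 swaps positions 2,3 -> [3 2 1]
  step 10: s1^-1 swaps positions 1,2 -> [2 3 1]
  step 11: s2 swaps positions 2,3 -> [2 1 3]
  step 12: s1 swaps positions 1,2 -> [1 2 3]
Final permutation (position -> original strand): [1 2 3]
Closure components = cycle count of this permutation = 3.

Answer: 3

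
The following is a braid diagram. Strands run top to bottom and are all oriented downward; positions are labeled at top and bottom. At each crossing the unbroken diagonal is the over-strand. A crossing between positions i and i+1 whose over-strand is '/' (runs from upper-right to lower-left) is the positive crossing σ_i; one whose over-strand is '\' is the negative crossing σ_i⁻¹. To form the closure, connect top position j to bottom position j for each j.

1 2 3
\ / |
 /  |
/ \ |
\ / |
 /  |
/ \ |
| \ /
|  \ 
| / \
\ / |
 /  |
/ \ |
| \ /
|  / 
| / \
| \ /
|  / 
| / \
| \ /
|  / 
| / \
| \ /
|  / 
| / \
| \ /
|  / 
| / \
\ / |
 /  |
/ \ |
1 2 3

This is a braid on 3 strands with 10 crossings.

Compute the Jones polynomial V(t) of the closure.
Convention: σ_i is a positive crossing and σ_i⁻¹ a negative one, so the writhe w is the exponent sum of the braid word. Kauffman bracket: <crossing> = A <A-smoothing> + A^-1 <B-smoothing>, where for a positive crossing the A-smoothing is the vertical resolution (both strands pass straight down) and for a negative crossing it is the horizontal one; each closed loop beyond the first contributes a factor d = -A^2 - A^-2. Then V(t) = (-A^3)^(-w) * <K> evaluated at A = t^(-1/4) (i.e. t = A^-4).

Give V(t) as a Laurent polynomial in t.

Reading the diagram top to bottom ('/'-over between positions i,i+1 = s_i, '\'-over = s_i^-1): braid word = s1 s1 s2^-1 s1 s2 s2 s2 s2 s2 s1.
Braid: s1 s1 s2^-1 s1 s2 s2 s2 s2 s2 s1 on 3 strands, 10 crossings.
Writhe w = (#positive) - (#negative) = 9 - 1 = 8.
State-sum expansion of <K>. There are 2^10 = 1024 states.
Smooth each crossing (0=||, 1=⌣⌢); contribution A^(Σ sign_k(1-2s_k)) * d^(L-1).
Tabulate the states by total A-exponent and number of loops L (A-exp: L × count):
  A^10: L=2 ×1
  A^8: L=1 ×4, L=3 ×6
  A^6: L=2 ×35, L=4 ×10
  A^4: L=1 ×35, L=3 ×75, L=5 ×10
  A^2: L=2 ×115, L=4 ×90, L=6 ×5
  A^0: L=3 ×185, L=5 ×66, L=7 ×1
  A^-2: L=4 ×180, L=6 ×30
  A^-4: L=5 ×112, L=7 ×8
  A^-6: L=6 ×44, L=8 ×1
  A^-8: L=7 ×10
  A^-10: L=8 ×1
Each group contributes A^e * Σ count * d^(L-1):
Powers of d = -A^2 - A^-2: d^2 = A^4 + 2 + A^-4; d^3 = -A^6 - 3*A^2 - 3*A^-2 - A^-6; d^4 = A^8 + 4*A^4 + 6 + 4*A^-4 + A^-8; d^5 = -A^10 - 5*A^6 - 10*A^2 - 10*A^-2 - 5*A^-6 - A^-10; d^6 = A^12 + 6*A^8 + 15*A^4 + 20 + 15*A^-4 + 6*A^-8 + A^-12; d^7 = -A^14 - 7*A^10 - 21*A^6 - 35*A^2 - 35*A^-2 - 21*A^-6 - 7*A^-10 - A^-14.
  A^10 * (d) = -A^12 - A^8
  A^8 * (4 + 6*d^2) = 6*A^12 + 16*A^8 + 6*A^4
  A^6 * (35*d + 10*d^3) = -10*A^12 - 65*A^8 - 65*A^4 - 10
  A^4 * (35 + 75*d^2 + 10*d^4) = 10*A^12 + 115*A^8 + 245*A^4 + 115 + 10*A^-4
  A^2 * (115*d + 90*d^3 + 5*d^5) = -5*A^12 - 115*A^8 - 435*A^4 - 435 - 115*A^-4 - 5*A^-8
  A^0 * (185*d^2 + 66*d^4 + d^6) = A^12 + 72*A^8 + 464*A^4 + 786 + 464*A^-4 + 72*A^-8 + A^-12
  A^-2 * (180*d^3 + 30*d^5) = -30*A^8 - 330*A^4 - 840 - 840*A^-4 - 330*A^-8 - 30*A^-12
  A^-4 * (112*d^4 + 8*d^6) = 8*A^8 + 160*A^4 + 568 + 832*A^-4 + 568*A^-8 + 160*A^-12 + 8*A^-16
  A^-6 * (44*d^5 + d^7) = -A^8 - 51*A^4 - 241 - 475*A^-4 - 475*A^-8 - 241*A^-12 - 51*A^-16 - A^-20
  A^-8 * (10*d^6) = 10*A^4 + 60 + 150*A^-4 + 200*A^-8 + 150*A^-12 + 60*A^-16 + 10*A^-20
  A^-10 * (d^7) = -A^4 - 7 - 21*A^-4 - 35*A^-8 - 35*A^-12 - 21*A^-16 - 7*A^-20 - A^-24
Summing the groups: <K> = A^12 - A^8 + 3*A^4 - 4 + 5*A^-4 - 5*A^-8 + 5*A^-12 - 4*A^-16 + 2*A^-20 - A^-24
Normalise by the writhe: (-A^3)^(-w) = (-A^3)^(-8) = A^-24, so f(A) = A^-24 * <K> = A^-12 - A^-16 + 3*A^-20 - 4*A^-24 + 5*A^-28 - 5*A^-32 + 5*A^-36 - 4*A^-40 + 2*A^-44 - A^-48.
Substitute A = t^(-1/4), i.e. A^e → t^(-e/4): V(t) = -t^12 + 2*t^11 - 4*t^10 + 5*t^9 - 5*t^8 + 5*t^7 - 4*t^6 + 3*t^5 - t^4 + t^3

Answer: -t^12 + 2*t^11 - 4*t^10 + 5*t^9 - 5*t^8 + 5*t^7 - 4*t^6 + 3*t^5 - t^4 + t^3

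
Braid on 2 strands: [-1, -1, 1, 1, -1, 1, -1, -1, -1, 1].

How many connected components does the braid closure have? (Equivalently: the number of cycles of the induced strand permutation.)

2

Derivation:
Track the strand permutation on 2 strands, starting from identity.
  step 1: s1^-1 swaps positions 1,2 -> [2 1]
  step 2: s1^-1 swaps positions 1,2 -> [1 2]
  step 3: s1 swaps positions 1,2 -> [2 1]
  step 4: s1 swaps positions 1,2 -> [1 2]
  step 5: s1^-1 swaps positions 1,2 -> [2 1]
  step 6: s1 swaps positions 1,2 -> [1 2]
  step 7: s1^-1 swaps positions 1,2 -> [2 1]
  step 8: s1^-1 swaps positions 1,2 -> [1 2]
  step 9: s1^-1 swaps positions 1,2 -> [2 1]
  step 10: s1 swaps positions 1,2 -> [1 2]
Final permutation (position -> original strand): [1 2]
Closure components = cycle count of this permutation = 2.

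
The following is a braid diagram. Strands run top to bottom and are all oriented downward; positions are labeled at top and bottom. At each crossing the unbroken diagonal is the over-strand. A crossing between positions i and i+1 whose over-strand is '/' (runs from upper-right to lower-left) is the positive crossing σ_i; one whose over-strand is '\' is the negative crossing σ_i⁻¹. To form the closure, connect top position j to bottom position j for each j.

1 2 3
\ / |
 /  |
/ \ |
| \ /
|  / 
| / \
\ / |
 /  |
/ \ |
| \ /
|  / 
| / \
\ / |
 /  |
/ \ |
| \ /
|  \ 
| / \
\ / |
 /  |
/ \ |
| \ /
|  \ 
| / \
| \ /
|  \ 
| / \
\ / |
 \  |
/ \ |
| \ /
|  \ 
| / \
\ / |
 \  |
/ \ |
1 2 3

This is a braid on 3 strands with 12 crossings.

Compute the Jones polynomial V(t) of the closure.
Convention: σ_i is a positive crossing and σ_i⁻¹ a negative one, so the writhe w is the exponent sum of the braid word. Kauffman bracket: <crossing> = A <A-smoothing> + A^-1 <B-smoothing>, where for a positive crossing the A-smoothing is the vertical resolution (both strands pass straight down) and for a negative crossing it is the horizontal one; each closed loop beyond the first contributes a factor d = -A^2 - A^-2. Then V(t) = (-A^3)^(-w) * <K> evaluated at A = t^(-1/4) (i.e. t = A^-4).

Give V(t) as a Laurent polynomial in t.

t^2 - t + 1 - t^-1 + t^-2

Derivation:
Reading the diagram top to bottom ('/'-over between positions i,i+1 = s_i, '\'-over = s_i^-1): braid word = s1 s2 s1 s2 s1 s2^-1 s1 s2^-1 s2^-1 s1^-1 s2^-1 s1^-1.
The presented braid s1 s2 s1 s2 s1 s2^-1 s1 s2^-1 s2^-1 s1^-1 s2^-1 s1^-1 on 3 strands reduces by inverse Markov moves (closure unchanged at each step):
  Deconjugate: the word is γ·β·γ⁻¹ with γ = s1 s2 (prefix) and γ⁻¹ = s2^-1 s1^-1 (suffix); strip both.
  Deconjugate: the word is γ·β·γ⁻¹ with γ = s1 s2 (prefix) and γ⁻¹ = s2^-1 s1^-1 (suffix); strip both.
Reduced to β = s1 s2^-1 s1 s2^-1 on 3 strands, 4 crossings.
Compute on β:
Braid: s1 s2^-1 s1 s2^-1 on 3 strands, 4 crossings.
Writhe w = (#positive) - (#negative) = 2 - 2 = 0.
State-sum expansion of <K>. There are 2^4 = 16 states.
For each crossing: s=0 is the vertical smoothing, s=1 horizontal. Crossing k contributes A^(sign_k * (1 - 2*s_k)); loop factor d = -A^2 - A^-2.
  state 0000: A-exp=+0, loops=3, term = A^0 * d^2
  state 0001: A-exp=+2, loops=2, term = A^2 * d^1
  state 0010: A-exp=-2, loops=2, term = A^-2 * d^1
  state 0011: A-exp=+0, loops=1, term = A^0 * d^0
  state 0100: A-exp=+2, loops=2, term = A^2 * d^1
  state 0101: A-exp=+4, loops=3, term = A^4 * d^2
  state 0110: A-exp=+0, loops=1, term = A^0 * d^0
  state 0111: A-exp=+2, loops=2, term = A^2 * d^1
  state 1000: A-exp=-2, loops=2, term = A^-2 * d^1
  state 1001: A-exp=+0, loops=1, term = A^0 * d^0
  state 1010: A-exp=-4, loops=3, term = A^-4 * d^2
  state 1011: A-exp=-2, loops=2, term = A^-2 * d^1
  state 1100: A-exp=+0, loops=1, term = A^0 * d^0
  state 1101: A-exp=+2, loops=2, term = A^2 * d^1
  state 1110: A-exp=-2, loops=2, term = A^-2 * d^1
  state 1111: A-exp=+0, loops=1, term = A^0 * d^0
Collect the terms by A-exponent (count of states per loop number):
Powers of d = -A^2 - A^-2: d^2 = A^4 + 2 + A^-4.
  A^4 * (d^2) = A^8 + 2*A^4 + 1
  A^2 * (4*d) = -4*A^4 - 4
  A^0 * (5 + d^2) = A^4 + 7 + A^-4
  A^-2 * (4*d) = -4 - 4*A^-4
  A^-4 * (d^2) = 1 + 2*A^-4 + A^-8
Summing the groups: <K> = A^8 - A^4 + 1 - A^-4 + A^-8
Normalise by the writhe: (-A^3)^(-w) = (-A^3)^(0) = 1, so f(A) = 1 * <K> = A^8 - A^4 + 1 - A^-4 + A^-8.
Substitute A = t^(-1/4), i.e. A^e → t^(-e/4): V(t) = t^2 - t + 1 - t^-1 + t^-2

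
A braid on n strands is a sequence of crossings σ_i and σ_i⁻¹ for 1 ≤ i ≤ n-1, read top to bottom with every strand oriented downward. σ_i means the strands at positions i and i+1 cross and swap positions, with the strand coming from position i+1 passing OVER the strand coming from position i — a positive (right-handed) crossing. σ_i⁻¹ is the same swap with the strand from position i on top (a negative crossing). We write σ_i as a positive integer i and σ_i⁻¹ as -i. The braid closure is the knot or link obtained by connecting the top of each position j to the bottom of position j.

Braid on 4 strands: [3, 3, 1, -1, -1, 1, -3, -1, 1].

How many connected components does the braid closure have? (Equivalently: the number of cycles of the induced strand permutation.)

3

Derivation:
Track the strand permutation on 4 strands, starting from identity.
  step 1: s3 swaps positions 3,4 -> [1 2 4 3]
  step 2: s3 swaps positions 3,4 -> [1 2 3 4]
  step 3: s1 swaps positions 1,2 -> [2 1 3 4]
  step 4: s1^-1 swaps positions 1,2 -> [1 2 3 4]
  step 5: s1^-1 swaps positions 1,2 -> [2 1 3 4]
  step 6: s1 swaps positions 1,2 -> [1 2 3 4]
  step 7: s3^-1 swaps positions 3,4 -> [1 2 4 3]
  step 8: s1^-1 swaps positions 1,2 -> [2 1 4 3]
  step 9: s1 swaps positions 1,2 -> [1 2 4 3]
Final permutation (position -> original strand): [1 2 4 3]
Closure components = cycle count of this permutation = 3.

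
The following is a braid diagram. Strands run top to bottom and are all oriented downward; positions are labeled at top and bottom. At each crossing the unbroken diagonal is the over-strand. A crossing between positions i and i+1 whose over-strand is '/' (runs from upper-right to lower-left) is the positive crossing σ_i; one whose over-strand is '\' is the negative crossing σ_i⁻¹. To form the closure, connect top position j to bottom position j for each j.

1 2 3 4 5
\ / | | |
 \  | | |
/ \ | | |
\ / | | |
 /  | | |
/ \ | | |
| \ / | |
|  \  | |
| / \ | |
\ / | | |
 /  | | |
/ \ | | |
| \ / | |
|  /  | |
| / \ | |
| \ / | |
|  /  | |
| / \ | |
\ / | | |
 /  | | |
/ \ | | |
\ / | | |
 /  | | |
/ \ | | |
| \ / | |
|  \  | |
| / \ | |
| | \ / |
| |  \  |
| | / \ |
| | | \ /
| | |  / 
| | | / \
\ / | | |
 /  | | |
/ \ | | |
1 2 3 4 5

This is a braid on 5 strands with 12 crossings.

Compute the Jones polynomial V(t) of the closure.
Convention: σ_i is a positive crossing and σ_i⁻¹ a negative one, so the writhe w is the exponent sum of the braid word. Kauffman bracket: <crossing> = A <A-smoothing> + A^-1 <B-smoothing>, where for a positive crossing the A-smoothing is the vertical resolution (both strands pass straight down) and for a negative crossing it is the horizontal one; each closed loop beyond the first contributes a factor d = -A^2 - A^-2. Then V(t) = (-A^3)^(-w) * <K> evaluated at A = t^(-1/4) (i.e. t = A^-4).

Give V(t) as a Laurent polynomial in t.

t^7 - 2*t^6 + 2*t^5 - 3*t^4 + 3*t^3 - 2*t^2 + 2*t

Derivation:
Reading the diagram top to bottom ('/'-over between positions i,i+1 = s_i, '\'-over = s_i^-1): braid word = s1^-1 s1 s2^-1 s1 s2 s2 s1 s1 s2^-1 s3^-1 s4 s1.
The presented braid s1^-1 s1 s2^-1 s1 s2 s2 s1 s1 s2^-1 s3^-1 s4 s1 on 5 strands reduces by inverse Markov moves (closure unchanged at each step):
  Deconjugate: the word is γ·β·γ⁻¹ with γ = s1^-1 (prefix) and γ⁻¹ = s1 (suffix); strip both.
  Destabilize: the word has the form β·s4 where s4 occurs only as the final letter (β ∈ B_4); drop it and the last strand → 4 strands.
  Destabilize: the word has the form β·s3^-1 where s3^-1 occurs only as the final letter (β ∈ B_3); drop it and the last strand → 3 strands.
Reduced to β = s1 s2^-1 s1 s2 s2 s1 s1 s2^-1 on 3 strands, 8 crossings.
Compute on β:
Braid: s1 s2^-1 s1 s2 s2 s1 s1 s2^-1 on 3 strands, 8 crossings.
Writhe w = (#positive) - (#negative) = 6 - 2 = 4.
Enumerate smoothing states for the bracket polynomial. There are 2^8 = 256 states.
For each crossing: s=0 is the vertical smoothing, s=1 horizontal. Crossing k contributes A^(sign_k * (1 - 2*s_k)); loop factor d = -A^2 - A^-2.
Tabulate the states by total A-exponent and number of loops L (A-exp: L × count):
  A^8: L=3 ×1
  A^6: L=2 ×6, L=4 ×2
  A^4: L=1 ×11, L=3 ×16, L=5 ×1
  A^2: L=2 ×47, L=4 ×9
  A^0: L=1 ×26, L=3 ×43, L=5 ×1
  A^-2: L=2 ×41, L=4 ×15
  A^-4: L=3 ×26, L=5 ×2
  A^-6: L=4 ×8
  A^-8: L=5 ×1
Each group contributes A^e * Σ count * d^(L-1):
Powers of d = -A^2 - A^-2: d^2 = A^4 + 2 + A^-4; d^3 = -A^6 - 3*A^2 - 3*A^-2 - A^-6; d^4 = A^8 + 4*A^4 + 6 + 4*A^-4 + A^-8.
  A^8 * (d^2) = A^12 + 2*A^8 + A^4
  A^6 * (6*d + 2*d^3) = -2*A^12 - 12*A^8 - 12*A^4 - 2
  A^4 * (11 + 16*d^2 + d^4) = A^12 + 20*A^8 + 49*A^4 + 20 + A^-4
  A^2 * (47*d + 9*d^3) = -9*A^8 - 74*A^4 - 74 - 9*A^-4
  A^0 * (26 + 43*d^2 + d^4) = A^8 + 47*A^4 + 118 + 47*A^-4 + A^-8
  A^-2 * (41*d + 15*d^3) = -15*A^4 - 86 - 86*A^-4 - 15*A^-8
  A^-4 * (26*d^2 + 2*d^4) = 2*A^4 + 34 + 64*A^-4 + 34*A^-8 + 2*A^-12
  A^-6 * (8*d^3) = -8 - 24*A^-4 - 24*A^-8 - 8*A^-12
  A^-8 * (d^4) = 1 + 4*A^-4 + 6*A^-8 + 4*A^-12 + A^-16
Summing the groups: <K> = 2*A^8 - 2*A^4 + 3 - 3*A^-4 + 2*A^-8 - 2*A^-12 + A^-16
Normalise by the writhe: (-A^3)^(-w) = (-A^3)^(-4) = A^-12, so f(A) = A^-12 * <K> = 2*A^-4 - 2*A^-8 + 3*A^-12 - 3*A^-16 + 2*A^-20 - 2*A^-24 + A^-28.
Substitute A = t^(-1/4), i.e. A^e → t^(-e/4): V(t) = t^7 - 2*t^6 + 2*t^5 - 3*t^4 + 3*t^3 - 2*t^2 + 2*t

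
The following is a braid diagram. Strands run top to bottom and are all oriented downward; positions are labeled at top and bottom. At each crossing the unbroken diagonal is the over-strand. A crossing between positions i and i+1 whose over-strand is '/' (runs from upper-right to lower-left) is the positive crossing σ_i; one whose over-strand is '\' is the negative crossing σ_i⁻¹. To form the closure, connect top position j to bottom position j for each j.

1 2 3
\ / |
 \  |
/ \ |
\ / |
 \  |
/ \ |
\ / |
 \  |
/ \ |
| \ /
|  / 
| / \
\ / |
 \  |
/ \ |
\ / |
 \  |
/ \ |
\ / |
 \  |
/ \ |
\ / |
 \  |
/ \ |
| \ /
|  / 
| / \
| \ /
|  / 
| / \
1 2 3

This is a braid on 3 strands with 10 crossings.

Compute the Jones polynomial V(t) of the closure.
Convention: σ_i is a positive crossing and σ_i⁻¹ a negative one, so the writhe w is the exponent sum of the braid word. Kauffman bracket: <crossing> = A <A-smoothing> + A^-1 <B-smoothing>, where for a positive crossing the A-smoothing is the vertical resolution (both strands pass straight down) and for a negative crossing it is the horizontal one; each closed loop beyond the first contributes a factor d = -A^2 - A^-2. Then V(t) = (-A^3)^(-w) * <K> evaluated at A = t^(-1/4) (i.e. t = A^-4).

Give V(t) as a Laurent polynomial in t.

-t + 2 - 3*t^-1 + 6*t^-2 - 6*t^-3 + 7*t^-4 - 7*t^-5 + 6*t^-6 - 4*t^-7 + 2*t^-8 - t^-9

Derivation:
Reading the diagram top to bottom ('/'-over between positions i,i+1 = s_i, '\'-over = s_i^-1): braid word = s1^-1 s1^-1 s1^-1 s2 s1^-1 s1^-1 s1^-1 s1^-1 s2 s2.
Braid: s1^-1 s1^-1 s1^-1 s2 s1^-1 s1^-1 s1^-1 s1^-1 s2 s2 on 3 strands, 10 crossings.
Writhe w = (#positive) - (#negative) = 3 - 7 = -4.
Enumerate smoothing states for the bracket polynomial. There are 2^10 = 1024 states.
Smooth each crossing (0=||, 1=⌣⌢); contribution A^(Σ sign_k(1-2s_k)) * d^(L-1).
Tabulate the states by total A-exponent and number of loops L (A-exp: L × count):
  A^10: L=8 ×1
  A^8: L=7 ×10
  A^6: L=6 ×44, L=8 ×1
  A^4: L=5 ×112, L=7 ×8
  A^2: L=4 ×182, L=6 ×28
  A^0: L=3 ×194, L=5 ×58
  A^-2: L=2 ×130, L=4 ×79, L=6 ×1
  A^-4: L=1 ×45, L=3 ×70, L=5 ×5
  A^-6: L=2 ×36, L=4 ×9
  A^-8: L=3 ×10
  A^-10: L=4 ×1
Each group contributes A^e * Σ count * d^(L-1):
Powers of d = -A^2 - A^-2: d^2 = A^4 + 2 + A^-4; d^3 = -A^6 - 3*A^2 - 3*A^-2 - A^-6; d^4 = A^8 + 4*A^4 + 6 + 4*A^-4 + A^-8; d^5 = -A^10 - 5*A^6 - 10*A^2 - 10*A^-2 - 5*A^-6 - A^-10; d^6 = A^12 + 6*A^8 + 15*A^4 + 20 + 15*A^-4 + 6*A^-8 + A^-12; d^7 = -A^14 - 7*A^10 - 21*A^6 - 35*A^2 - 35*A^-2 - 21*A^-6 - 7*A^-10 - A^-14.
  A^10 * (d^7) = -A^24 - 7*A^20 - 21*A^16 - 35*A^12 - 35*A^8 - 21*A^4 - 7 - A^-4
  A^8 * (10*d^6) = 10*A^20 + 60*A^16 + 150*A^12 + 200*A^8 + 150*A^4 + 60 + 10*A^-4
  A^6 * (44*d^5 + d^7) = -A^20 - 51*A^16 - 241*A^12 - 475*A^8 - 475*A^4 - 241 - 51*A^-4 - A^-8
  A^4 * (112*d^4 + 8*d^6) = 8*A^16 + 160*A^12 + 568*A^8 + 832*A^4 + 568 + 160*A^-4 + 8*A^-8
  A^2 * (182*d^3 + 28*d^5) = -28*A^12 - 322*A^8 - 826*A^4 - 826 - 322*A^-4 - 28*A^-8
  A^0 * (194*d^2 + 58*d^4) = 58*A^8 + 426*A^4 + 736 + 426*A^-4 + 58*A^-8
  A^-2 * (130*d + 79*d^3 + d^5) = -A^8 - 84*A^4 - 377 - 377*A^-4 - 84*A^-8 - A^-12
  A^-4 * (45 + 70*d^2 + 5*d^4) = 5*A^4 + 90 + 215*A^-4 + 90*A^-8 + 5*A^-12
  A^-6 * (36*d + 9*d^3) = -9 - 63*A^-4 - 63*A^-8 - 9*A^-12
  A^-8 * (10*d^2) = 10*A^-4 + 20*A^-8 + 10*A^-12
  A^-10 * (d^3) = -A^-4 - 3*A^-8 - 3*A^-12 - A^-16
Summing the groups: <K> = -A^24 + 2*A^20 - 4*A^16 + 6*A^12 - 7*A^8 + 7*A^4 - 6 + 6*A^-4 - 3*A^-8 + 2*A^-12 - A^-16
Normalise by the writhe: (-A^3)^(-w) = (-A^3)^(4) = A^12, so f(A) = A^12 * <K> = -A^36 + 2*A^32 - 4*A^28 + 6*A^24 - 7*A^20 + 7*A^16 - 6*A^12 + 6*A^8 - 3*A^4 + 2 - A^-4.
Substitute A = t^(-1/4), i.e. A^e → t^(-e/4): V(t) = -t + 2 - 3*t^-1 + 6*t^-2 - 6*t^-3 + 7*t^-4 - 7*t^-5 + 6*t^-6 - 4*t^-7 + 2*t^-8 - t^-9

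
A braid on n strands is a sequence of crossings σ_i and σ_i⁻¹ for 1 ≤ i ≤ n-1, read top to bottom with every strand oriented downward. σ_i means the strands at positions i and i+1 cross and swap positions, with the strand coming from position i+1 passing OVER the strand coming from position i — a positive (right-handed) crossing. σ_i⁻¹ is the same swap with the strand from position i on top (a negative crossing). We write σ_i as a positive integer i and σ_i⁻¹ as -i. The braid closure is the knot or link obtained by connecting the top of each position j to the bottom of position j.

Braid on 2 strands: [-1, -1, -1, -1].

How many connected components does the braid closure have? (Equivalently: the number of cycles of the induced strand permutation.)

Track the strand permutation on 2 strands, starting from identity.
  step 1: s1^-1 swaps positions 1,2 -> [2 1]
  step 2: s1^-1 swaps positions 1,2 -> [1 2]
  step 3: s1^-1 swaps positions 1,2 -> [2 1]
  step 4: s1^-1 swaps positions 1,2 -> [1 2]
Final permutation (position -> original strand): [1 2]
Closure components = cycle count of this permutation = 2.

Answer: 2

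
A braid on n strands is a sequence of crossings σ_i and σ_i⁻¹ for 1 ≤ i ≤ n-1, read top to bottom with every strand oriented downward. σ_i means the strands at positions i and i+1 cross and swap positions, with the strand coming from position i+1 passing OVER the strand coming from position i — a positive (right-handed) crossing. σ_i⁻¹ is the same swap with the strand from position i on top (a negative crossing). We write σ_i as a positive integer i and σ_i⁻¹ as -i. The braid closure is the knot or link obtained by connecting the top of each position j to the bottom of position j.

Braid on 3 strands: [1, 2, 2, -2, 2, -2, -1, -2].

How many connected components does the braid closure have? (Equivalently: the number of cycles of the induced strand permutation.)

Track the strand permutation on 3 strands, starting from identity.
  step 1: s1 swaps positions 1,2 -> [2 1 3]
  step 2: s2 swaps positions 2,3 -> [2 3 1]
  step 3: s2 swaps positions 2,3 -> [2 1 3]
  step 4: s2^-1 swaps positions 2,3 -> [2 3 1]
  step 5: s2 swaps positions 2,3 -> [2 1 3]
  step 6: s2^-1 swaps positions 2,3 -> [2 3 1]
  step 7: s1^-1 swaps positions 1,2 -> [3 2 1]
  step 8: s2^-1 swaps positions 2,3 -> [3 1 2]
Final permutation (position -> original strand): [3 1 2]
Closure components = cycle count of this permutation = 1.

Answer: 1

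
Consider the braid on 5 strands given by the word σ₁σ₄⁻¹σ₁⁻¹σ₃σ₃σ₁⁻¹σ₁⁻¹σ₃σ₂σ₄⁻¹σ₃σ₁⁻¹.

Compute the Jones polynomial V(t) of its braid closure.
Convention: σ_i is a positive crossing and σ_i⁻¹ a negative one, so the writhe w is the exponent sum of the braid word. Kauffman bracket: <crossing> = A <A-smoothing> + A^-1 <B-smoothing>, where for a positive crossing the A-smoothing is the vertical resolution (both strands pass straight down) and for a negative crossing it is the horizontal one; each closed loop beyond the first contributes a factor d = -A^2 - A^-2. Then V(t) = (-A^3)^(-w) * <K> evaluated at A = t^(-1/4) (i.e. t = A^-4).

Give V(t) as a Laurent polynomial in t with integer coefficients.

The presented braid s1 s4^-1 s1^-1 s3 s3 s1^-1 s1^-1 s3 s2 s4^-1 s3 s1^-1 on 5 strands reduces by inverse Markov moves (closure unchanged at each step):
  Deconjugate: the word is γ·β·γ⁻¹ with γ = s1 (prefix) and γ⁻¹ = s1^-1 (suffix); strip both.
Reduced to β = s4^-1 s1^-1 s3 s3 s1^-1 s1^-1 s3 s2 s4^-1 s3 on 5 strands, 10 crossings.
Compute on β:
Braid: s4^-1 s1^-1 s3 s3 s1^-1 s1^-1 s3 s2 s4^-1 s3 on 5 strands, 10 crossings.
Writhe w = (#positive) - (#negative) = 5 - 5 = 0.
State-sum expansion of <K>. There are 2^10 = 1024 states.
For each crossing: s=0 is the vertical smoothing, s=1 horizontal. Crossing k contributes A^(sign_k * (1 - 2*s_k)); loop factor d = -A^2 - A^-2.
Tabulate the states by total A-exponent and number of loops L (A-exp: L × count):
  A^10: L=6 ×1
  A^8: L=5 ×10
  A^6: L=4 ×41, L=6 ×4
  A^4: L=3 ×83, L=5 ×36, L=7 ×1
  A^2: L=2 ×84, L=4 ×107, L=6 ×19
  A^0: L=1 ×33, L=3 ×143, L=5 ×70, L=7 ×6
  A^-2: L=2 ×68, L=4 ×116, L=6 ×25, L=8 ×1
  A^-4: L=3 ×64, L=5 ×52, L=7 ×4
  A^-6: L=4 ×33, L=6 ×12
  A^-8: L=5 ×9, L=7 ×1
  A^-10: L=6 ×1
Each group contributes A^e * Σ count * d^(L-1):
Powers of d = -A^2 - A^-2: d^2 = A^4 + 2 + A^-4; d^3 = -A^6 - 3*A^2 - 3*A^-2 - A^-6; d^4 = A^8 + 4*A^4 + 6 + 4*A^-4 + A^-8; d^5 = -A^10 - 5*A^6 - 10*A^2 - 10*A^-2 - 5*A^-6 - A^-10; d^6 = A^12 + 6*A^8 + 15*A^4 + 20 + 15*A^-4 + 6*A^-8 + A^-12; d^7 = -A^14 - 7*A^10 - 21*A^6 - 35*A^2 - 35*A^-2 - 21*A^-6 - 7*A^-10 - A^-14.
  A^10 * (d^5) = -A^20 - 5*A^16 - 10*A^12 - 10*A^8 - 5*A^4 - 1
  A^8 * (10*d^4) = 10*A^16 + 40*A^12 + 60*A^8 + 40*A^4 + 10
  A^6 * (41*d^3 + 4*d^5) = -4*A^16 - 61*A^12 - 163*A^8 - 163*A^4 - 61 - 4*A^-4
  A^4 * (83*d^2 + 36*d^4 + d^6) = A^16 + 42*A^12 + 242*A^8 + 402*A^4 + 242 + 42*A^-4 + A^-8
  A^2 * (84*d + 107*d^3 + 19*d^5) = -19*A^12 - 202*A^8 - 595*A^4 - 595 - 202*A^-4 - 19*A^-8
  A^0 * (33 + 143*d^2 + 70*d^4 + 6*d^6) = 6*A^12 + 106*A^8 + 513*A^4 + 859 + 513*A^-4 + 106*A^-8 + 6*A^-12
  A^-2 * (68*d + 116*d^3 + 25*d^5 + d^7) = -A^12 - 32*A^8 - 262*A^4 - 701 - 701*A^-4 - 262*A^-8 - 32*A^-12 - A^-16
  A^-4 * (64*d^2 + 52*d^4 + 4*d^6) = 4*A^8 + 76*A^4 + 332 + 520*A^-4 + 332*A^-8 + 76*A^-12 + 4*A^-16
  A^-6 * (33*d^3 + 12*d^5) = -12*A^4 - 93 - 219*A^-4 - 219*A^-8 - 93*A^-12 - 12*A^-16
  A^-8 * (9*d^4 + d^6) = A^4 + 15 + 51*A^-4 + 74*A^-8 + 51*A^-12 + 15*A^-16 + A^-20
  A^-10 * (d^5) = -1 - 5*A^-4 - 10*A^-8 - 10*A^-12 - 5*A^-16 - A^-20
Summing the groups: <K> = -A^20 + 2*A^16 - 3*A^12 + 5*A^8 - 5*A^4 + 6 - 5*A^-4 + 3*A^-8 - 2*A^-12 + A^-16
Normalise by the writhe: (-A^3)^(-w) = (-A^3)^(0) = 1, so f(A) = 1 * <K> = -A^20 + 2*A^16 - 3*A^12 + 5*A^8 - 5*A^4 + 6 - 5*A^-4 + 3*A^-8 - 2*A^-12 + A^-16.
Substitute A = t^(-1/4), i.e. A^e → t^(-e/4): V(t) = t^4 - 2*t^3 + 3*t^2 - 5*t + 6 - 5*t^-1 + 5*t^-2 - 3*t^-3 + 2*t^-4 - t^-5

Answer: t^4 - 2*t^3 + 3*t^2 - 5*t + 6 - 5*t^-1 + 5*t^-2 - 3*t^-3 + 2*t^-4 - t^-5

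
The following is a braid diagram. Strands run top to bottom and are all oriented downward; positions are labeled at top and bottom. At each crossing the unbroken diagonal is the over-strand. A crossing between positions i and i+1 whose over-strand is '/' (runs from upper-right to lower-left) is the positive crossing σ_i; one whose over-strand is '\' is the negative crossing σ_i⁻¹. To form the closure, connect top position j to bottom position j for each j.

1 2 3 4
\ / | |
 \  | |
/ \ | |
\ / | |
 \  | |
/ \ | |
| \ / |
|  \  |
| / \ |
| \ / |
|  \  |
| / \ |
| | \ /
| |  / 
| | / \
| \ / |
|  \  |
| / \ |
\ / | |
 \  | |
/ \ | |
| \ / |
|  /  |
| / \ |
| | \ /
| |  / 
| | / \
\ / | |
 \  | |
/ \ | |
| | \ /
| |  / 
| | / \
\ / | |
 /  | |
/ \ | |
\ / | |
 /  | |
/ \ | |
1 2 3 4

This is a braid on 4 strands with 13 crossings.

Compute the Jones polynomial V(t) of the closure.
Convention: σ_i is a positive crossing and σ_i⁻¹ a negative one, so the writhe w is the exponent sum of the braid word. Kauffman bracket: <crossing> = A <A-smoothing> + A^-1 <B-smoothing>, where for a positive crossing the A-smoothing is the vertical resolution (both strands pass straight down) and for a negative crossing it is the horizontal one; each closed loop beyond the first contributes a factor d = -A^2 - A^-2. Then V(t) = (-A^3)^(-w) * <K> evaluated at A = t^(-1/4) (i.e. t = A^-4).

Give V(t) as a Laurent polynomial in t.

Reading the diagram top to bottom ('/'-over between positions i,i+1 = s_i, '\'-over = s_i^-1): braid word = s1^-1 s1^-1 s2^-1 s2^-1 s3 s2^-1 s1^-1 s2 s3 s1^-1 s3 s1 s1.
The presented braid s1^-1 s1^-1 s2^-1 s2^-1 s3 s2^-1 s1^-1 s2 s3 s1^-1 s3 s1 s1 on 4 strands reduces by inverse Markov moves (closure unchanged at each step):
  Deconjugate: the word is γ·β·γ⁻¹ with γ = s1^-1 s1^-1 (prefix) and γ⁻¹ = s1 s1 (suffix); strip both.
Reduced to β = s2^-1 s2^-1 s3 s2^-1 s1^-1 s2 s3 s1^-1 s3 on 4 strands, 9 crossings.
Compute on β:
Braid: s2^-1 s2^-1 s3 s2^-1 s1^-1 s2 s3 s1^-1 s3 on 4 strands, 9 crossings.
Writhe w = (#positive) - (#negative) = 4 - 5 = -1.
State-sum expansion of <K>. There are 2^9 = 512 states.
Smooth each crossing (0=||, 1=⌣⌢); contribution A^(Σ sign_k(1-2s_k)) * d^(L-1).
Tabulate the states by total A-exponent and number of loops L (A-exp: L × count):
  A^9: L=5 ×1
  A^7: L=4 ×9
  A^5: L=3 ×32, L=5 ×4
  A^3: L=2 ×55, L=4 ×28, L=6 ×1
  A^1: L=1 ×39, L=3 ×77, L=5 ×10
  A^-1: L=2 ×87, L=4 ×38, L=6 ×1
  A^-3: L=1 ×14, L=3 ×64, L=5 ×6
  A^-5: L=2 ×17, L=4 ×19
  A^-7: L=3 ×7, L=5 ×2
  A^-9: L=4 ×1
Each group contributes A^e * Σ count * d^(L-1):
Powers of d = -A^2 - A^-2: d^2 = A^4 + 2 + A^-4; d^3 = -A^6 - 3*A^2 - 3*A^-2 - A^-6; d^4 = A^8 + 4*A^4 + 6 + 4*A^-4 + A^-8; d^5 = -A^10 - 5*A^6 - 10*A^2 - 10*A^-2 - 5*A^-6 - A^-10.
  A^9 * (d^4) = A^17 + 4*A^13 + 6*A^9 + 4*A^5 + A
  A^7 * (9*d^3) = -9*A^13 - 27*A^9 - 27*A^5 - 9*A
  A^5 * (32*d^2 + 4*d^4) = 4*A^13 + 48*A^9 + 88*A^5 + 48*A + 4*A^-3
  A^3 * (55*d + 28*d^3 + d^5) = -A^13 - 33*A^9 - 149*A^5 - 149*A - 33*A^-3 - A^-7
  A^1 * (39 + 77*d^2 + 10*d^4) = 10*A^9 + 117*A^5 + 253*A + 117*A^-3 + 10*A^-7
  A^-1 * (87*d + 38*d^3 + d^5) = -A^9 - 43*A^5 - 211*A - 211*A^-3 - 43*A^-7 - A^-11
  A^-3 * (14 + 64*d^2 + 6*d^4) = 6*A^5 + 88*A + 178*A^-3 + 88*A^-7 + 6*A^-11
  A^-5 * (17*d + 19*d^3) = -19*A - 74*A^-3 - 74*A^-7 - 19*A^-11
  A^-7 * (7*d^2 + 2*d^4) = 2*A + 15*A^-3 + 26*A^-7 + 15*A^-11 + 2*A^-15
  A^-9 * (d^3) = -A^-3 - 3*A^-7 - 3*A^-11 - A^-15
Summing the groups: <K> = A^17 - 2*A^13 + 3*A^9 - 4*A^5 + 4*A - 5*A^-3 + 3*A^-7 - 2*A^-11 + A^-15
Normalise by the writhe: (-A^3)^(-w) = (-A^3)^(1) = -A^3, so f(A) = -A^3 * <K> = -A^20 + 2*A^16 - 3*A^12 + 4*A^8 - 4*A^4 + 5 - 3*A^-4 + 2*A^-8 - A^-12.
Substitute A = t^(-1/4), i.e. A^e → t^(-e/4): V(t) = -t^3 + 2*t^2 - 3*t + 5 - 4*t^-1 + 4*t^-2 - 3*t^-3 + 2*t^-4 - t^-5

Answer: -t^3 + 2*t^2 - 3*t + 5 - 4*t^-1 + 4*t^-2 - 3*t^-3 + 2*t^-4 - t^-5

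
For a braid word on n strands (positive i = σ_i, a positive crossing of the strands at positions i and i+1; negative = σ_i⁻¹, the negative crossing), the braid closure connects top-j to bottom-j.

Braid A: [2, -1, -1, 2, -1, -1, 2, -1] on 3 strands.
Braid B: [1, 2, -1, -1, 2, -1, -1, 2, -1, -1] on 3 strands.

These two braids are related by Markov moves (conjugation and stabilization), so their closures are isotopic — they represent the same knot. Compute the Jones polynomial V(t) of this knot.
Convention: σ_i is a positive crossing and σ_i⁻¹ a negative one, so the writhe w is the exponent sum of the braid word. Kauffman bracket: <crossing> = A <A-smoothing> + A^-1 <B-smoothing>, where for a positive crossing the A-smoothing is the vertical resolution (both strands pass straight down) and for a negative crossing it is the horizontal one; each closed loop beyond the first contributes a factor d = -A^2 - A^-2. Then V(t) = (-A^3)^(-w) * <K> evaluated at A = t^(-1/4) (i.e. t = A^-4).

Markov-equivalent braids have isotopic closures, hence identical knot invariants. Strip the Markov moves from each word to reach a common short braid β, then compute V(t) once on β.
Braid A: s2 s1^-1 s1^-1 s2 s1^-1 s1^-1 s2 s1^-1 on 3 strands has no conjugating prefix/suffix or stabilization to strip; take β = s2 s1^-1 s1^-1 s2 s1^-1 s1^-1 s2 s1^-1.
Braid B: s1 s2 s1^-1 s1^-1 s2 s1^-1 s1^-1 s2 s1^-1 s1^-1 on 3 strands reduces by inverse Markov moves (closure unchanged at each step):
  Deconjugate: the word is γ·β·γ⁻¹ with γ = s1 (prefix) and γ⁻¹ = s1^-1 (suffix); strip both.
Reduced to β = s2 s1^-1 s1^-1 s2 s1^-1 s1^-1 s2 s1^-1 on 3 strands, 8 crossings.
Both give the same β = s2 s1^-1 s1^-1 s2 s1^-1 s1^-1 s2 s1^-1 on 3 strands, so one state sum suffices:
Braid: s2 s1^-1 s1^-1 s2 s1^-1 s1^-1 s2 s1^-1 on 3 strands, 8 crossings.
Writhe w = (#positive) - (#negative) = 3 - 5 = -2.
Enumerate smoothing states for the bracket polynomial. There are 2^8 = 256 states.
For each crossing: s=0 is the vertical smoothing, s=1 horizontal. Crossing k contributes A^(sign_k * (1 - 2*s_k)); loop factor d = -A^2 - A^-2.
Tabulate the states by total A-exponent and number of loops L (A-exp: L × count):
  A^8: L=6 ×1
  A^6: L=5 ×8
  A^4: L=4 ×28
  A^2: L=3 ×55, L=5 ×1
  A^0: L=2 ×63, L=4 ×7
  A^-2: L=1 ×35, L=3 ×21
  A^-4: L=2 ×26, L=4 ×2
  A^-6: L=3 ×8
  A^-8: L=4 ×1
Each group contributes A^e * Σ count * d^(L-1):
Powers of d = -A^2 - A^-2: d^2 = A^4 + 2 + A^-4; d^3 = -A^6 - 3*A^2 - 3*A^-2 - A^-6; d^4 = A^8 + 4*A^4 + 6 + 4*A^-4 + A^-8; d^5 = -A^10 - 5*A^6 - 10*A^2 - 10*A^-2 - 5*A^-6 - A^-10.
  A^8 * (d^5) = -A^18 - 5*A^14 - 10*A^10 - 10*A^6 - 5*A^2 - A^-2
  A^6 * (8*d^4) = 8*A^14 + 32*A^10 + 48*A^6 + 32*A^2 + 8*A^-2
  A^4 * (28*d^3) = -28*A^10 - 84*A^6 - 84*A^2 - 28*A^-2
  A^2 * (55*d^2 + d^4) = A^10 + 59*A^6 + 116*A^2 + 59*A^-2 + A^-6
  A^0 * (63*d + 7*d^3) = -7*A^6 - 84*A^2 - 84*A^-2 - 7*A^-6
  A^-2 * (35 + 21*d^2) = 21*A^2 + 77*A^-2 + 21*A^-6
  A^-4 * (26*d + 2*d^3) = -2*A^2 - 32*A^-2 - 32*A^-6 - 2*A^-10
  A^-6 * (8*d^2) = 8*A^-2 + 16*A^-6 + 8*A^-10
  A^-8 * (d^3) = -A^-2 - 3*A^-6 - 3*A^-10 - A^-14
Summing the groups: <K> = -A^18 + 3*A^14 - 5*A^10 + 6*A^6 - 6*A^2 + 6*A^-2 - 4*A^-6 + 3*A^-10 - A^-14
Normalise by the writhe: (-A^3)^(-w) = (-A^3)^(2) = A^6, so f(A) = A^6 * <K> = -A^24 + 3*A^20 - 5*A^16 + 6*A^12 - 6*A^8 + 6*A^4 - 4 + 3*A^-4 - A^-8.
Substitute A = t^(-1/4), i.e. A^e → t^(-e/4): V(t) = -t^2 + 3*t - 4 + 6*t^-1 - 6*t^-2 + 6*t^-3 - 5*t^-4 + 3*t^-5 - t^-6

Answer: -t^2 + 3*t - 4 + 6*t^-1 - 6*t^-2 + 6*t^-3 - 5*t^-4 + 3*t^-5 - t^-6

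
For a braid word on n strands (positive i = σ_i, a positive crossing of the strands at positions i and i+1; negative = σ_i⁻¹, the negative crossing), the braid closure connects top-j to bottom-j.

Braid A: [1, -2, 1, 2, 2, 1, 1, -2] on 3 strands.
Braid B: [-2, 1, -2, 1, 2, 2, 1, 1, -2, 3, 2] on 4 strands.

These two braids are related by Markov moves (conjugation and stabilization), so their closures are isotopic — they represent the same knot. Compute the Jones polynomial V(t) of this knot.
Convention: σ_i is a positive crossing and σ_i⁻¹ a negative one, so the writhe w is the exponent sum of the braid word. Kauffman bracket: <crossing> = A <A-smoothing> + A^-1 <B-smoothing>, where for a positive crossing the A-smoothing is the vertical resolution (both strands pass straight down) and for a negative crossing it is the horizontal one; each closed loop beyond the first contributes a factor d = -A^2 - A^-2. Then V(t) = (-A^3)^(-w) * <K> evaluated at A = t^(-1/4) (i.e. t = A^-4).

t^7 - 2*t^6 + 2*t^5 - 3*t^4 + 3*t^3 - 2*t^2 + 2*t

Derivation:
Markov-equivalent braids have isotopic closures, hence identical knot invariants. Strip the Markov moves from each word to reach a common short braid β, then compute V(t) once on β.
Braid A: s1 s2^-1 s1 s2 s2 s1 s1 s2^-1 on 3 strands has no conjugating prefix/suffix or stabilization to strip; take β = s1 s2^-1 s1 s2 s2 s1 s1 s2^-1.
Braid B: s2^-1 s1 s2^-1 s1 s2 s2 s1 s1 s2^-1 s3 s2 on 4 strands reduces by inverse Markov moves (closure unchanged at each step):
  Deconjugate: the word is γ·β·γ⁻¹ with γ = s2^-1 (prefix) and γ⁻¹ = s2 (suffix); strip both.
  Destabilize: the word has the form β·s3 where s3 occurs only as the final letter (β ∈ B_3); drop it and the last strand → 3 strands.
Reduced to β = s1 s2^-1 s1 s2 s2 s1 s1 s2^-1 on 3 strands, 8 crossings.
Both give the same β = s1 s2^-1 s1 s2 s2 s1 s1 s2^-1 on 3 strands, so one state sum suffices:
Braid: s1 s2^-1 s1 s2 s2 s1 s1 s2^-1 on 3 strands, 8 crossings.
Writhe w = (#positive) - (#negative) = 6 - 2 = 4.
State-sum expansion of <K>. There are 2^8 = 256 states.
For each crossing: s=0 is the vertical smoothing, s=1 horizontal. Crossing k contributes A^(sign_k * (1 - 2*s_k)); loop factor d = -A^2 - A^-2.
Tabulate the states by total A-exponent and number of loops L (A-exp: L × count):
  A^8: L=3 ×1
  A^6: L=2 ×6, L=4 ×2
  A^4: L=1 ×11, L=3 ×16, L=5 ×1
  A^2: L=2 ×47, L=4 ×9
  A^0: L=1 ×26, L=3 ×43, L=5 ×1
  A^-2: L=2 ×41, L=4 ×15
  A^-4: L=3 ×26, L=5 ×2
  A^-6: L=4 ×8
  A^-8: L=5 ×1
Each group contributes A^e * Σ count * d^(L-1):
Powers of d = -A^2 - A^-2: d^2 = A^4 + 2 + A^-4; d^3 = -A^6 - 3*A^2 - 3*A^-2 - A^-6; d^4 = A^8 + 4*A^4 + 6 + 4*A^-4 + A^-8.
  A^8 * (d^2) = A^12 + 2*A^8 + A^4
  A^6 * (6*d + 2*d^3) = -2*A^12 - 12*A^8 - 12*A^4 - 2
  A^4 * (11 + 16*d^2 + d^4) = A^12 + 20*A^8 + 49*A^4 + 20 + A^-4
  A^2 * (47*d + 9*d^3) = -9*A^8 - 74*A^4 - 74 - 9*A^-4
  A^0 * (26 + 43*d^2 + d^4) = A^8 + 47*A^4 + 118 + 47*A^-4 + A^-8
  A^-2 * (41*d + 15*d^3) = -15*A^4 - 86 - 86*A^-4 - 15*A^-8
  A^-4 * (26*d^2 + 2*d^4) = 2*A^4 + 34 + 64*A^-4 + 34*A^-8 + 2*A^-12
  A^-6 * (8*d^3) = -8 - 24*A^-4 - 24*A^-8 - 8*A^-12
  A^-8 * (d^4) = 1 + 4*A^-4 + 6*A^-8 + 4*A^-12 + A^-16
Summing the groups: <K> = 2*A^8 - 2*A^4 + 3 - 3*A^-4 + 2*A^-8 - 2*A^-12 + A^-16
Normalise by the writhe: (-A^3)^(-w) = (-A^3)^(-4) = A^-12, so f(A) = A^-12 * <K> = 2*A^-4 - 2*A^-8 + 3*A^-12 - 3*A^-16 + 2*A^-20 - 2*A^-24 + A^-28.
Substitute A = t^(-1/4), i.e. A^e → t^(-e/4): V(t) = t^7 - 2*t^6 + 2*t^5 - 3*t^4 + 3*t^3 - 2*t^2 + 2*t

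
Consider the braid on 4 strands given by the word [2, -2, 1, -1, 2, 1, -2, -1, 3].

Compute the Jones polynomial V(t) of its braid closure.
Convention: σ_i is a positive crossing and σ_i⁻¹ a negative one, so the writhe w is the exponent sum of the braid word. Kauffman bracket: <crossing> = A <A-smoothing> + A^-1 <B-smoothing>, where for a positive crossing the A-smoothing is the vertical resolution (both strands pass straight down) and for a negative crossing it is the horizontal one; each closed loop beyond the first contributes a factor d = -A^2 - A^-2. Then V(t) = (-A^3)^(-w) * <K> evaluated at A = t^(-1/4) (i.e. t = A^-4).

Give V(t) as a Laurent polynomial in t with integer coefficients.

The presented braid s2 s2^-1 s1 s1^-1 s2 s1 s2^-1 s1^-1 s3 on 4 strands reduces by inverse Markov moves (closure unchanged at each step):
  Destabilize: the word has the form β·s3 where s3 occurs only as the final letter (β ∈ B_3); drop it and the last strand → 3 strands.
Reduced to β = s2 s2^-1 s1 s1^-1 s2 s1 s2^-1 s1^-1 on 3 strands, 8 crossings.
Compute on β:
First cancel adjacent σ_i σ_i⁻¹ pairs (Reidemeister II — same braid, same closure): s2 s2^-1 s1 s1^-1 s2 s1 s2^-1 s1^-1 → s2 s1 s2^-1 s1^-1.
Braid: s2 s1 s2^-1 s1^-1 on 3 strands, 4 crossings.
Writhe w = (#positive) - (#negative) = 2 - 2 = 0.
Computing the Kauffman bracket via state sum. There are 2^4 = 16 states.
For each crossing: s=0 is the vertical smoothing, s=1 horizontal. Crossing k contributes A^(sign_k * (1 - 2*s_k)); loop factor d = -A^2 - A^-2.
  state 0000: A-exp=+0, loops=3, term = A^0 * d^2
  state 0001: A-exp=+2, loops=2, term = A^2 * d^1
  state 0010: A-exp=+2, loops=2, term = A^2 * d^1
  state 0011: A-exp=+4, loops=1, term = A^4 * d^0
  state 0100: A-exp=-2, loops=2, term = A^-2 * d^1
  state 0101: A-exp=+0, loops=3, term = A^0 * d^2
  state 0110: A-exp=+0, loops=1, term = A^0 * d^0
  state 0111: A-exp=+2, loops=2, term = A^2 * d^1
  state 1000: A-exp=-2, loops=2, term = A^-2 * d^1
  state 1001: A-exp=+0, loops=1, term = A^0 * d^0
  state 1010: A-exp=+0, loops=3, term = A^0 * d^2
  state 1011: A-exp=+2, loops=2, term = A^2 * d^1
  state 1100: A-exp=-4, loops=1, term = A^-4 * d^0
  state 1101: A-exp=-2, loops=2, term = A^-2 * d^1
  state 1110: A-exp=-2, loops=2, term = A^-2 * d^1
  state 1111: A-exp=+0, loops=1, term = A^0 * d^0
Collect the terms by A-exponent (count of states per loop number):
Powers of d = -A^2 - A^-2: d^2 = A^4 + 2 + A^-4.
  A^4 * (1) = A^4
  A^2 * (4*d) = -4*A^4 - 4
  A^0 * (3 + 3*d^2) = 3*A^4 + 9 + 3*A^-4
  A^-2 * (4*d) = -4 - 4*A^-4
  A^-4 * (1) = A^-4
Summing the groups: <K> = 1
Normalise by the writhe: (-A^3)^(-w) = (-A^3)^(0) = 1, so f(A) = 1 * <K> = 1.
Substitute A = t^(-1/4), i.e. A^e → t^(-e/4): V(t) = 1

Answer: 1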